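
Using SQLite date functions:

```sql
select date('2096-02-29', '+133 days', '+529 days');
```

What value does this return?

2097-12-22

Applying '+133 days' to 2096-02-29: counting 133 days forward gives 2096-07-11.
Applying '+529 days' to 2096-07-11: counting 529 days forward gives 2097-12-22.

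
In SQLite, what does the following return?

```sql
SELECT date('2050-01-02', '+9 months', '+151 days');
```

Adding +9 months to 2050-01-02 gives 2050-10-02.
Applying '+151 days' to 2050-10-02: counting 151 days forward gives 2051-03-02.

2051-03-02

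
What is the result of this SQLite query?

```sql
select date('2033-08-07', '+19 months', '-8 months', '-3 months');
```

Adding +19 months to 2033-08-07 gives 2035-03-07.
Adding -8 months to 2035-03-07 gives 2034-07-07.
Adding -3 months to 2034-07-07 gives 2034-04-07.

2034-04-07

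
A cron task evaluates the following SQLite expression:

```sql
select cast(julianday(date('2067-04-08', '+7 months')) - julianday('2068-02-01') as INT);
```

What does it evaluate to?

-85

Adding +7 months to 2067-04-08 gives 2067-11-08.
22 days remain in November 2067 after the 8th (30 − 8).
December 2067: 31 days.
January 2068: 31 days.
Then 1 day into February 2068.
Total: 22 + 31 + 31 + 1 = 85.
The subtraction is earlier − later, so the result is −85 → -85.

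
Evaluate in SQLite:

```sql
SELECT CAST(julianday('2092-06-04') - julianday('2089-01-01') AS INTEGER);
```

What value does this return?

30 days remain in January 2089 after the 1st (31 − 1).
Full months from February 2089 through May 2092 contribute their day counts.
Then 4 days into June 2092.
Total: 30 + 28 + 31 + 30 + 31 + 30 + 31 + 31 + 30 + 31 + 30 + 31 + 31 + 28 + 31 + 30 + 31 + 30 + 31 + 31 + 30 + 31 + 30 + 31 + 31 + 28 + 31 + 30 + 31 + 30 + 31 + 31 + 30 + 31 + 30 + 31 + 31 + 29 + 31 + 30 + 31 + 4 = 1250.

1250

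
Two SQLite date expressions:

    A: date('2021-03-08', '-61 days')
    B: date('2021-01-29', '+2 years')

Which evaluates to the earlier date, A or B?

A

A = 2021-01-06.
B = 2023-01-29.
A is earlier.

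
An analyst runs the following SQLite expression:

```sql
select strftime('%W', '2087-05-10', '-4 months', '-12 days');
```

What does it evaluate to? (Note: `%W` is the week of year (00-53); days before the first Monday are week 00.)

First apply '-4 months', '-12 days': 2087-05-10 → 2086-12-29.
2086-12-29 is a Sunday. SQLite's %W counts Mondays since the year started; the result is 51.

51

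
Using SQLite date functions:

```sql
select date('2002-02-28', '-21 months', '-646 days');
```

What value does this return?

1998-08-21

Adding -21 months to 2002-02-28 gives 2000-05-28.
Applying '-646 days' to 2000-05-28: counting 646 days back gives 1998-08-21.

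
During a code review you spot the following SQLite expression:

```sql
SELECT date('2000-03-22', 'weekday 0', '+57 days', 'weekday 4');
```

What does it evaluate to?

2000-05-25

`weekday 0` advances to the next Sunday; 2000-03-22 is a Wednesday, so it moves forward to 2000-03-26.
Applying '+57 days' to 2000-03-26: counting 57 days forward gives 2000-05-22.
`weekday 4` advances to the next Thursday; 2000-05-22 is a Monday, so it moves forward to 2000-05-25.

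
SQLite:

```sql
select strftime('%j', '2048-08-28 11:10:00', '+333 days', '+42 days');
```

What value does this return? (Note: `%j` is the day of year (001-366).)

First apply '+333 days', '+42 days': 2048-08-28 11:10:00 → 2049-09-07 11:10:00.
Day-of-year for 2049-09-07: days since 2049-01-01 inclusive = 250, zero-padded to 250.

250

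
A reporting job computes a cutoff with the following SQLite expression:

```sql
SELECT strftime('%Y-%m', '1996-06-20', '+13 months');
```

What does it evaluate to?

First apply '+13 months': 1996-06-20 → 1997-07-20.
`%Y-%m` extracts the year-month: 1997-07.

1997-07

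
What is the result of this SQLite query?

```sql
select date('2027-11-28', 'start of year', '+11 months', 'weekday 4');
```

2027-12-02

`start of year` rewinds 2027-11-28 to 2027-01-01.
Adding +11 months to 2027-01-01 gives 2027-12-01.
`weekday 4` advances to the next Thursday; 2027-12-01 is a Wednesday, so it moves forward to 2027-12-02.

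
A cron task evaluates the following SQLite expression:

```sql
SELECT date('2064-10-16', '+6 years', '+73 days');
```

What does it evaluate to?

Adding +6 years to 2064-10-16 gives 2070-10-16.
Applying '+73 days' to 2070-10-16: counting 73 days forward gives 2070-12-28.

2070-12-28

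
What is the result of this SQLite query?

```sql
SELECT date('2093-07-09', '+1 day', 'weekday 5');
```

Advancing 1 more day within July lands on 2093-07-10.
`weekday 5` advances to the next Friday; 2093-07-10 is already a Friday, so it stays at 2093-07-10.

2093-07-10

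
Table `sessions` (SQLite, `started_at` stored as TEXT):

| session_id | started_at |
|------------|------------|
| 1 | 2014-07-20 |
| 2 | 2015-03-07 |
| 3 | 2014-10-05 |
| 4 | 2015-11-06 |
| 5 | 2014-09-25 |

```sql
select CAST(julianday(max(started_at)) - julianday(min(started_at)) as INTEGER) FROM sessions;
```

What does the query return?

474

MIN = 2014-07-20, MAX = 2015-11-06.
11 days remain in July 2014 after the 20th (31 − 20).
Full months from August 2014 through October 2015 contribute their day counts.
Then 6 days into November 2015.
Total: 11 + 31 + 30 + 31 + 30 + 31 + 31 + 28 + 31 + 30 + 31 + 30 + 31 + 31 + 30 + 31 + 6 = 474.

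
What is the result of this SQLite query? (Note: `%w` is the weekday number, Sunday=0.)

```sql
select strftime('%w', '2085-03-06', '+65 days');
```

4

First apply '+65 days': 2085-03-06 → 2085-05-10.
2085-05-10 is a Thursday; with Sunday=0 that is 4.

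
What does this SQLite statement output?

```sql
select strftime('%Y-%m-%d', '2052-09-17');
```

`%Y-%m-%d` extracts the ISO date: 2052-09-17.

2052-09-17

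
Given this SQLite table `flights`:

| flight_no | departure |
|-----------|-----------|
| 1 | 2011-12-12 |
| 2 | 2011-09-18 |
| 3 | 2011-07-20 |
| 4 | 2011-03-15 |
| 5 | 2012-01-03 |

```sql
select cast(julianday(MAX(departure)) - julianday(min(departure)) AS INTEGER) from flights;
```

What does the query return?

MIN = 2011-03-15, MAX = 2012-01-03.
16 days remain in March 2011 after the 15th (31 − 15).
Full months from April 2011 through December 2011 contribute their day counts.
Then 3 days into January 2012.
Total: 16 + 30 + 31 + 30 + 31 + 31 + 30 + 31 + 30 + 31 + 3 = 294.

294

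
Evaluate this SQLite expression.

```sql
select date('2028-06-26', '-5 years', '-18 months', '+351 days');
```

2022-12-12

Adding -5 years to 2028-06-26 gives 2023-06-26.
Adding -18 months to 2023-06-26 gives 2021-12-26.
Applying '+351 days' to 2021-12-26: counting 351 days forward gives 2022-12-12.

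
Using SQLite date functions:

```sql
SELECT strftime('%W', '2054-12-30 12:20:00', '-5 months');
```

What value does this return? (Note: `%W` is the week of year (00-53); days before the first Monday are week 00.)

30

First apply '-5 months': 2054-12-30 12:20:00 → 2054-07-30 12:20:00.
2054-07-30 is a Thursday. SQLite's %W counts Mondays since the year started; the result is 30.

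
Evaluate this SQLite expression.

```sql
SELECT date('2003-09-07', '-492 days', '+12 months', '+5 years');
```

Applying '-492 days' to 2003-09-07: counting 492 days back gives 2002-05-03.
Adding +12 months to 2002-05-03 gives 2003-05-03.
Adding +5 years to 2003-05-03 gives 2008-05-03.

2008-05-03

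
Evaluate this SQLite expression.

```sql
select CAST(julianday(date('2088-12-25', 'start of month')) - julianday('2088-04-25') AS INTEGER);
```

220

`start of month` rewinds 2088-12-25 to 2088-12-01.
5 days remain in April 2088 after the 25th (30 − 25).
Full months from May 2088 through November 2088 contribute their day counts.
Then 1 day into December 2088.
Total: 5 + 31 + 30 + 31 + 31 + 30 + 31 + 30 + 1 = 220.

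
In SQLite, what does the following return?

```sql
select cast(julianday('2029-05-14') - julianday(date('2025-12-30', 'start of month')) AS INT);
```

1260

`start of month` rewinds 2025-12-30 to 2025-12-01.
30 days remain in December 2025 after the 1st (31 − 1).
Full months from January 2026 through April 2029 contribute their day counts.
Then 14 days into May 2029.
Total: 30 + 31 + 28 + 31 + 30 + 31 + 30 + 31 + 31 + 30 + 31 + 30 + 31 + 31 + 28 + 31 + 30 + 31 + 30 + 31 + 31 + 30 + 31 + 30 + 31 + 31 + 29 + 31 + 30 + 31 + 30 + 31 + 31 + 30 + 31 + 30 + 31 + 31 + 28 + 31 + 30 + 14 = 1260.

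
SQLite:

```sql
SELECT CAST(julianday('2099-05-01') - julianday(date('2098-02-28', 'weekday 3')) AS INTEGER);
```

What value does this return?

422

`weekday 3` advances to the next Wednesday; 2098-02-28 is a Friday, so it moves forward to 2098-03-05.
26 days remain in March 2098 after the 5th (31 − 5).
Full months from April 2098 through April 2099 contribute their day counts.
Then 1 day into May 2099.
Total: 26 + 30 + 31 + 30 + 31 + 31 + 30 + 31 + 30 + 31 + 31 + 28 + 31 + 30 + 1 = 422.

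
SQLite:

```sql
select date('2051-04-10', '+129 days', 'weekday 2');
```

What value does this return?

Applying '+129 days' to 2051-04-10: counting 129 days forward gives 2051-08-17.
`weekday 2` advances to the next Tuesday; 2051-08-17 is a Thursday, so it moves forward to 2051-08-22.

2051-08-22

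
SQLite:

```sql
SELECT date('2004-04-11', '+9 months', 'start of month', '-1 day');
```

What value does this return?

2004-12-31

Adding +9 months to 2004-04-11 gives 2005-01-11.
`start of month` rewinds 2005-01-11 to 2005-01-01.
Going back 1 day from 2005-01-01 reaches 2004-12-31 (last day of December, 31 days).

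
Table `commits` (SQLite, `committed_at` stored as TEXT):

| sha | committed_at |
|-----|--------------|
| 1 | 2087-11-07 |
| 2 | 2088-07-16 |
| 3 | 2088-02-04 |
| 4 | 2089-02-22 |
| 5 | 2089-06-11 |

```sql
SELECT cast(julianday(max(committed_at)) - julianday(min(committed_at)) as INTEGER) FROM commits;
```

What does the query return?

582

MIN = 2087-11-07, MAX = 2089-06-11.
23 days remain in November 2087 after the 7th (30 − 7).
Full months from December 2087 through May 2089 contribute their day counts.
Then 11 days into June 2089.
Total: 23 + 31 + 31 + 29 + 31 + 30 + 31 + 30 + 31 + 31 + 30 + 31 + 30 + 31 + 31 + 28 + 31 + 30 + 31 + 11 = 582.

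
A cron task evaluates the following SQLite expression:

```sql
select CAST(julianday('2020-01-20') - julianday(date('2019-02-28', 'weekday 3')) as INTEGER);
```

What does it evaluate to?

320

`weekday 3` advances to the next Wednesday; 2019-02-28 is a Thursday, so it moves forward to 2019-03-06.
25 days remain in March 2019 after the 6th (31 − 6).
Full months from April 2019 through December 2019 contribute their day counts.
Then 20 days into January 2020.
Total: 25 + 30 + 31 + 30 + 31 + 31 + 30 + 31 + 30 + 31 + 20 = 320.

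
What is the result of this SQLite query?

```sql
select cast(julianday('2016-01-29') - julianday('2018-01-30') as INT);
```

-732

2 days remain in January 2016 after the 29th (31 − 29).
Full months from February 2016 through December 2017 contribute their day counts.
Then 30 days into January 2018.
Total: 2 + 29 + 31 + 30 + 31 + 30 + 31 + 31 + 30 + 31 + 30 + 31 + 31 + 28 + 31 + 30 + 31 + 30 + 31 + 31 + 30 + 31 + 30 + 31 + 30 = 732.
The subtraction is earlier − later, so the result is −732 → -732.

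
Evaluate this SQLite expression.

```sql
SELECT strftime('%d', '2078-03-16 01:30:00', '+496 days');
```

First apply '+496 days': 2078-03-16 01:30:00 → 2079-07-25 01:30:00.
`%d` extracts the 2-digit day of month: 25.

25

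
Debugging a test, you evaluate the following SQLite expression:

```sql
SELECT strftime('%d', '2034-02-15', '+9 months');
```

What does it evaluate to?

15

First apply '+9 months': 2034-02-15 → 2034-11-15.
`%d` extracts the 2-digit day of month: 15.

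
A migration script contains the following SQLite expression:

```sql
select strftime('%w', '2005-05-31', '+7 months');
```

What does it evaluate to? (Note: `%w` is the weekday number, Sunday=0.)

First apply '+7 months': 2005-05-31 → 2005-12-31.
2005-12-31 is a Saturday; with Sunday=0 that is 6.

6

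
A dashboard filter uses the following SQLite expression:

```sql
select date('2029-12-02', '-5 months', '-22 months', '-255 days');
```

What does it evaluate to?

2026-12-21

Adding -5 months to 2029-12-02 gives 2029-07-02.
Adding -22 months to 2029-07-02 gives 2027-09-02.
Applying '-255 days' to 2027-09-02: counting 255 days back gives 2026-12-21.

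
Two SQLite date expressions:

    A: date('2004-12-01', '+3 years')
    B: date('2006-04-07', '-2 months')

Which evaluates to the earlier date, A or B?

B

A = 2007-12-01.
B = 2006-02-07.
B is earlier.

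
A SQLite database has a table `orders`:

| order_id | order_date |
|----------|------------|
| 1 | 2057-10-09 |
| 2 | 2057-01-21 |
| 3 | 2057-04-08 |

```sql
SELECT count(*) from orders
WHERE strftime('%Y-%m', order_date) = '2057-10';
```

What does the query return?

Rows with year-month 2057-10: 2057-10-09 → 1.

1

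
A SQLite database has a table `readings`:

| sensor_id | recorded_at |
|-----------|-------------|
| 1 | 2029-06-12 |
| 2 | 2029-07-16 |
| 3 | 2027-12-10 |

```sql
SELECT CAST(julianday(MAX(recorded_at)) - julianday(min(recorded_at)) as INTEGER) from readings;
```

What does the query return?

MIN = 2027-12-10, MAX = 2029-07-16.
21 days remain in December 2027 after the 10th (31 − 10).
Full months from January 2028 through June 2029 contribute their day counts.
Then 16 days into July 2029.
Total: 21 + 31 + 29 + 31 + 30 + 31 + 30 + 31 + 31 + 30 + 31 + 30 + 31 + 31 + 28 + 31 + 30 + 31 + 30 + 16 = 584.

584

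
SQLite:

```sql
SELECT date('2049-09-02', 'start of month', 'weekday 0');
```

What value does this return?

2049-09-05

`start of month` rewinds 2049-09-02 to 2049-09-01.
`weekday 0` advances to the next Sunday; 2049-09-01 is a Wednesday, so it moves forward to 2049-09-05.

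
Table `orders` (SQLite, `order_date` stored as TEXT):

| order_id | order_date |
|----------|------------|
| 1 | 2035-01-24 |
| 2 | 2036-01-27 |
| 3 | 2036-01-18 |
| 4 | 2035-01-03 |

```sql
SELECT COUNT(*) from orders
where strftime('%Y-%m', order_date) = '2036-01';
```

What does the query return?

2

Rows with year-month 2036-01: 2036-01-27, 2036-01-18 → 2.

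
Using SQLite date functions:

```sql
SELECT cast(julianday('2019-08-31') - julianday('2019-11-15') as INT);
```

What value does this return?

-76

0 days remain in August 2019 after the 31st (31 − 31).
September 2019: 30 days.
October 2019: 31 days.
Then 15 days into November 2019.
Total: 0 + 30 + 31 + 15 = 76.
The subtraction is earlier − later, so the result is −76 → -76.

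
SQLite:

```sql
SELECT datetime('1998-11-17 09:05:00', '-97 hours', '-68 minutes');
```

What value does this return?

-97 hours from 1998-11-17 09:05:00 is 1998-11-13 08:05:00 (crosses midnight).
68 minutes = 1h 8m; -68 minutes from 1998-11-13 08:05:00 is 1998-11-13 06:57:00.

1998-11-13 06:57:00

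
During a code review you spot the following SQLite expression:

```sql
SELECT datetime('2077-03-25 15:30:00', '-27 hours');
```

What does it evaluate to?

-27 hours from 2077-03-25 15:30:00 is 2077-03-24 12:30:00 (crosses midnight).

2077-03-24 12:30:00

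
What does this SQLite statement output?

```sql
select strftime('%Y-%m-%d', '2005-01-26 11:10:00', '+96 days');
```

First apply '+96 days': 2005-01-26 11:10:00 → 2005-05-02 11:10:00.
`%Y-%m-%d` extracts the ISO date: 2005-05-02.

2005-05-02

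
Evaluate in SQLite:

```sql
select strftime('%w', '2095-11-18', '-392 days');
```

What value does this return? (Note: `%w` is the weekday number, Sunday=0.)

5

First apply '-392 days': 2095-11-18 → 2094-10-22.
2094-10-22 is a Friday; with Sunday=0 that is 5.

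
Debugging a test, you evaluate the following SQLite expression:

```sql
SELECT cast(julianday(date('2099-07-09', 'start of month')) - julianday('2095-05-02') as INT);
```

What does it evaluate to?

`start of month` rewinds 2099-07-09 to 2099-07-01.
29 days remain in May 2095 after the 2nd (31 − 2).
Full months from June 2095 through June 2099 contribute their day counts.
Then 1 day into July 2099.
Total: 29 + 30 + 31 + 31 + 30 + 31 + 30 + 31 + 31 + 29 + 31 + 30 + 31 + 30 + 31 + 31 + 30 + 31 + 30 + 31 + 31 + 28 + 31 + 30 + 31 + 30 + 31 + 31 + 30 + 31 + 30 + 31 + 31 + 28 + 31 + 30 + 31 + 30 + 31 + 31 + 30 + 31 + 30 + 31 + 31 + 28 + 31 + 30 + 31 + 30 + 1 = 1521.

1521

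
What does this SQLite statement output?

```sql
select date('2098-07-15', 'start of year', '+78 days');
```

`start of year` rewinds 2098-07-15 to 2098-01-01.
Applying '+78 days' to 2098-01-01: counting 78 days forward gives 2098-03-20.

2098-03-20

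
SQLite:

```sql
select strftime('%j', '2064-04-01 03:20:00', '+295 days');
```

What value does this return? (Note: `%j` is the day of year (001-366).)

021

First apply '+295 days': 2064-04-01 03:20:00 → 2065-01-21 03:20:00.
Day-of-year for 2065-01-21: days since 2065-01-01 inclusive = 21, zero-padded to 021.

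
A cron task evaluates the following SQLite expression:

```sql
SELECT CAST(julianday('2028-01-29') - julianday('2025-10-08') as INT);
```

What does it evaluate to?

23 days remain in October 2025 after the 8th (31 − 8).
Full months from November 2025 through December 2027 contribute their day counts.
Then 29 days into January 2028.
Total: 23 + 30 + 31 + 31 + 28 + 31 + 30 + 31 + 30 + 31 + 31 + 30 + 31 + 30 + 31 + 31 + 28 + 31 + 30 + 31 + 30 + 31 + 31 + 30 + 31 + 30 + 31 + 29 = 843.

843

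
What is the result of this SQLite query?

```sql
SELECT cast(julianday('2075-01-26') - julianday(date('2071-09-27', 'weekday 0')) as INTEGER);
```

1217

`weekday 0` advances to the next Sunday; 2071-09-27 is already a Sunday, so it stays at 2071-09-27.
3 days remain in September 2071 after the 27th (30 − 27).
Full months from October 2071 through December 2074 contribute their day counts.
Then 26 days into January 2075.
Total: 3 + 31 + 30 + 31 + 31 + 29 + 31 + 30 + 31 + 30 + 31 + 31 + 30 + 31 + 30 + 31 + 31 + 28 + 31 + 30 + 31 + 30 + 31 + 31 + 30 + 31 + 30 + 31 + 31 + 28 + 31 + 30 + 31 + 30 + 31 + 31 + 30 + 31 + 30 + 31 + 26 = 1217.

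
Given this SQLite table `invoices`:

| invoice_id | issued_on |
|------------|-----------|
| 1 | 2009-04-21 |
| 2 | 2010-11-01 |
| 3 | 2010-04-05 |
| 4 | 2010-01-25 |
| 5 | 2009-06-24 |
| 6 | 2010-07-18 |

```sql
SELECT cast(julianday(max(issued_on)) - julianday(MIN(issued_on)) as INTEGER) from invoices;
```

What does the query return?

MIN = 2009-04-21, MAX = 2010-11-01.
9 days remain in April 2009 after the 21st (30 − 21).
Full months from May 2009 through October 2010 contribute their day counts.
Then 1 day into November 2010.
Total: 9 + 31 + 30 + 31 + 31 + 30 + 31 + 30 + 31 + 31 + 28 + 31 + 30 + 31 + 30 + 31 + 31 + 30 + 31 + 1 = 559.

559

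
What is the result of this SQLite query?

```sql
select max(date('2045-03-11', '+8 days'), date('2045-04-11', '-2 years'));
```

2045-03-19

date('2045-03-11', '+8 days') → 2045-03-19.
date('2045-04-11', '-2 years') → 2043-04-11.
Later of the two is 2045-03-19.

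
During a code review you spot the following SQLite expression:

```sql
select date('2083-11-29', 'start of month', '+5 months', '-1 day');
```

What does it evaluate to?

2084-03-31

`start of month` rewinds 2083-11-29 to 2083-11-01.
Adding +5 months to 2083-11-01 gives 2084-04-01.
Going back 1 day from 2084-04-01 reaches 2084-03-31 (last day of March, 31 days).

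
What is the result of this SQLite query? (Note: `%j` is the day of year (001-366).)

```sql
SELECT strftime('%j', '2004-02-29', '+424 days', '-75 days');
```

First apply '+424 days', '-75 days': 2004-02-29 → 2005-02-12.
Day-of-year for 2005-02-12: days since 2005-01-01 inclusive = 43, zero-padded to 043.

043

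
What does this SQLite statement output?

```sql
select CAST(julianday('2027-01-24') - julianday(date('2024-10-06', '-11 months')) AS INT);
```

Adding -11 months to 2024-10-06 gives 2023-11-06.
24 days remain in November 2023 after the 6th (30 − 6).
Full months from December 2023 through December 2026 contribute their day counts.
Then 24 days into January 2027.
Total: 24 + 31 + 31 + 29 + 31 + 30 + 31 + 30 + 31 + 31 + 30 + 31 + 30 + 31 + 31 + 28 + 31 + 30 + 31 + 30 + 31 + 31 + 30 + 31 + 30 + 31 + 31 + 28 + 31 + 30 + 31 + 30 + 31 + 31 + 30 + 31 + 30 + 31 + 24 = 1175.

1175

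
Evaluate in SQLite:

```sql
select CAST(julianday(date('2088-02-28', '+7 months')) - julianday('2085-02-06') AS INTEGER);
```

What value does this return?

1330

Adding +7 months to 2088-02-28 gives 2088-09-28.
22 days remain in February 2085 after the 6th (28 − 6).
Full months from March 2085 through August 2088 contribute their day counts.
Then 28 days into September 2088.
Total: 22 + 31 + 30 + 31 + 30 + 31 + 31 + 30 + 31 + 30 + 31 + 31 + 28 + 31 + 30 + 31 + 30 + 31 + 31 + 30 + 31 + 30 + 31 + 31 + 28 + 31 + 30 + 31 + 30 + 31 + 31 + 30 + 31 + 30 + 31 + 31 + 29 + 31 + 30 + 31 + 30 + 31 + 31 + 28 = 1330.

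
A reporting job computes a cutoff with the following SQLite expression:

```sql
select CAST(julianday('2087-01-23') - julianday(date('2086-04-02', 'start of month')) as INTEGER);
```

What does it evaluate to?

297

`start of month` rewinds 2086-04-02 to 2086-04-01.
29 days remain in April 2086 after the 1st (30 − 1).
Full months from May 2086 through December 2086 contribute their day counts.
Then 23 days into January 2087.
Total: 29 + 31 + 30 + 31 + 31 + 30 + 31 + 30 + 31 + 23 = 297.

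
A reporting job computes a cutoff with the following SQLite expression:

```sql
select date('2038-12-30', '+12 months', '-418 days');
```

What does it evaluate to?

2038-11-07

Adding +12 months to 2038-12-30 gives 2039-12-30.
Applying '-418 days' to 2039-12-30: counting 418 days back gives 2038-11-07.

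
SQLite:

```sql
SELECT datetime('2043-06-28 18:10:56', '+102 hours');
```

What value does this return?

+102 hours from 2043-06-28 18:10:56 is 2043-07-03 00:10:56 (crosses midnight).

2043-07-03 00:10:56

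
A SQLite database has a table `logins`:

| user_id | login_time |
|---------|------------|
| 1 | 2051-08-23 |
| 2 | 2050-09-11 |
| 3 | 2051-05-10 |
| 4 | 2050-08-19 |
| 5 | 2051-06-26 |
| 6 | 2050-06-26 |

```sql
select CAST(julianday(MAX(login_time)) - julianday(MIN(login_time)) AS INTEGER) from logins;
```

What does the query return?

423

MIN = 2050-06-26, MAX = 2051-08-23.
4 days remain in June 2050 after the 26th (30 − 26).
Full months from July 2050 through July 2051 contribute their day counts.
Then 23 days into August 2051.
Total: 4 + 31 + 31 + 30 + 31 + 30 + 31 + 31 + 28 + 31 + 30 + 31 + 30 + 31 + 23 = 423.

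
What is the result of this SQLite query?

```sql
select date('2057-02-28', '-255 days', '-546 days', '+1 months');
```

2055-01-20

Applying '-255 days' to 2057-02-28: counting 255 days back gives 2056-06-18.
Applying '-546 days' to 2056-06-18: counting 546 days back gives 2054-12-20.
Adding +1 month to 2054-12-20 gives 2055-01-20.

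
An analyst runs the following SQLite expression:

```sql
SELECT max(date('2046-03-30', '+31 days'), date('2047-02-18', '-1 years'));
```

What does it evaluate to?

date('2046-03-30', '+31 days') → 2046-04-30.
date('2047-02-18', '-1 years') → 2046-02-18.
Later of the two is 2046-04-30.

2046-04-30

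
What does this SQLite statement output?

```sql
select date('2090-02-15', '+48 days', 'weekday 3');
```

Applying '+48 days' to 2090-02-15: counting 48 days forward gives 2090-04-04.
`weekday 3` advances to the next Wednesday; 2090-04-04 is a Tuesday, so it moves forward to 2090-04-05.

2090-04-05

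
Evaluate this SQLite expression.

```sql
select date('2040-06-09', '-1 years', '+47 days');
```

Adding -1 year to 2040-06-09 gives 2039-06-09.
Applying '+47 days' to 2039-06-09: counting 47 days forward gives 2039-07-26.

2039-07-26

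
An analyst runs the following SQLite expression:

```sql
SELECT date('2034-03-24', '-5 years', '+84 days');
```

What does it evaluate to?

Adding -5 years to 2034-03-24 gives 2029-03-24.
Applying '+84 days' to 2029-03-24: counting 84 days forward gives 2029-06-16.

2029-06-16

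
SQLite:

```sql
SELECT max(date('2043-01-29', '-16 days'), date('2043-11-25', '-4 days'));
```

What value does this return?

date('2043-01-29', '-16 days') → 2043-01-13.
date('2043-11-25', '-4 days') → 2043-11-21.
Later of the two is 2043-11-21.

2043-11-21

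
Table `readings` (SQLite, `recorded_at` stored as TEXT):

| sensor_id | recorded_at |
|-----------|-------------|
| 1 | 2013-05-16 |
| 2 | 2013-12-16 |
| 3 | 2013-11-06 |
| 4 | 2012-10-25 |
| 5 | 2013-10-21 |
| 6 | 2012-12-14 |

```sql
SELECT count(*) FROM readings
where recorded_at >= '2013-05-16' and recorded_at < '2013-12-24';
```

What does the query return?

4

Rows in [2013-05-16, 2013-12-24): 2013-05-16, 2013-12-16, 2013-11-06, 2013-10-21 → 4 rows.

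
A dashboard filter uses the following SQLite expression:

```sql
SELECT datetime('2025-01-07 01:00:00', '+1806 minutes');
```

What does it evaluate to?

1806 minutes = 30h 6m; +1806 minutes from 2025-01-07 01:00:00 is 2025-01-08 07:06:00 (crosses midnight).

2025-01-08 07:06:00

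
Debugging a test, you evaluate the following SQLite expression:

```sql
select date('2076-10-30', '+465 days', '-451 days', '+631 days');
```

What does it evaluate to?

Applying '+465 days' to 2076-10-30: counting 465 days forward gives 2078-02-07.
Applying '-451 days' to 2078-02-07: counting 451 days back gives 2076-11-13.
Applying '+631 days' to 2076-11-13: counting 631 days forward gives 2078-08-06.

2078-08-06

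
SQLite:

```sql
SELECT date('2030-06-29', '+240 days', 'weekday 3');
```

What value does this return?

Applying '+240 days' to 2030-06-29: counting 240 days forward gives 2031-02-24.
`weekday 3` advances to the next Wednesday; 2031-02-24 is a Monday, so it moves forward to 2031-02-26.

2031-02-26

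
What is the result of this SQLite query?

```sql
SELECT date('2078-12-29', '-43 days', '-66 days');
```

Applying '-43 days' to 2078-12-29: counting 43 days back gives 2078-11-16.
Applying '-66 days' to 2078-11-16: counting 66 days back gives 2078-09-11.

2078-09-11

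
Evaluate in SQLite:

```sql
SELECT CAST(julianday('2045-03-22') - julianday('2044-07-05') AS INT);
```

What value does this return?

260

26 days remain in July 2044 after the 5th (31 − 5).
Full months from August 2044 through February 2045 contribute their day counts.
Then 22 days into March 2045.
Total: 26 + 31 + 30 + 31 + 30 + 31 + 31 + 28 + 22 = 260.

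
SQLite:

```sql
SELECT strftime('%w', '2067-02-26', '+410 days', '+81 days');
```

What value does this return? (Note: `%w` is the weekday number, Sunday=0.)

0

First apply '+410 days', '+81 days': 2067-02-26 → 2068-07-01.
2068-07-01 is a Sunday; with Sunday=0 that is 0.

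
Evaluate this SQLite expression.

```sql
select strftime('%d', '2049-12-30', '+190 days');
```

08

First apply '+190 days': 2049-12-30 → 2050-07-08.
`%d` extracts the 2-digit day of month: 08.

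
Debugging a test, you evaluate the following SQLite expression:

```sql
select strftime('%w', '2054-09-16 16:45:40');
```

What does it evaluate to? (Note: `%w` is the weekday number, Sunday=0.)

3

2054-09-16 is a Wednesday; with Sunday=0 that is 3.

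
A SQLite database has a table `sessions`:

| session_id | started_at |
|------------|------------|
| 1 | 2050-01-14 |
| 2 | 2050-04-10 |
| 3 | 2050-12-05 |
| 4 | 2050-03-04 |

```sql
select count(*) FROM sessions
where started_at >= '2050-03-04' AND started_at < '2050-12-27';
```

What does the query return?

Rows in [2050-03-04, 2050-12-27): 2050-04-10, 2050-12-05, 2050-03-04 → 3 rows.

3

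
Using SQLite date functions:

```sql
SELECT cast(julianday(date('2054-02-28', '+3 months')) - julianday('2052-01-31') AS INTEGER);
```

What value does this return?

Adding +3 months to 2054-02-28 gives 2054-05-28.
0 days remain in January 2052 after the 31st (31 − 31).
Full months from February 2052 through April 2054 contribute their day counts.
Then 28 days into May 2054.
Total: 0 + 29 + 31 + 30 + 31 + 30 + 31 + 31 + 30 + 31 + 30 + 31 + 31 + 28 + 31 + 30 + 31 + 30 + 31 + 31 + 30 + 31 + 30 + 31 + 31 + 28 + 31 + 30 + 28 = 848.

848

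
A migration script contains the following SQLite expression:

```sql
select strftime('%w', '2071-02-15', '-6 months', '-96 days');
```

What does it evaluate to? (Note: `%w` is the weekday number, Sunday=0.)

0

First apply '-6 months', '-96 days': 2071-02-15 → 2070-05-11.
2070-05-11 is a Sunday; with Sunday=0 that is 0.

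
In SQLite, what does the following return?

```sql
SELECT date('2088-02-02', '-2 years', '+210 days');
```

Adding -2 years to 2088-02-02 gives 2086-02-02.
Applying '+210 days' to 2086-02-02: counting 210 days forward gives 2086-08-31.

2086-08-31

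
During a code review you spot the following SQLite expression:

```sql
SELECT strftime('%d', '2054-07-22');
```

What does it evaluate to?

22

`%d` extracts the 2-digit day of month: 22.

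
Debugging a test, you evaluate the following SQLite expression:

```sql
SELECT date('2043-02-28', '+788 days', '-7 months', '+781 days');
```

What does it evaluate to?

Applying '+788 days' to 2043-02-28: counting 788 days forward gives 2045-04-26.
Adding -7 months to 2045-04-26 gives 2044-09-26.
Applying '+781 days' to 2044-09-26: counting 781 days forward gives 2046-11-16.

2046-11-16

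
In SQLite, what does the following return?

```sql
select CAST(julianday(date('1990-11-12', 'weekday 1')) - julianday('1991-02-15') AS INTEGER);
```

`weekday 1` advances to the next Monday; 1990-11-12 is already a Monday, so it stays at 1990-11-12.
18 days remain in November 1990 after the 12th (30 − 12).
December 1990: 31 days.
January 1991: 31 days.
Then 15 days into February 1991.
Total: 18 + 31 + 31 + 15 = 95.
The subtraction is earlier − later, so the result is −95 → -95.

-95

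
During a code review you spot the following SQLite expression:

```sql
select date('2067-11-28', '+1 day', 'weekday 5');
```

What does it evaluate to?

Advancing 1 more day within November lands on 2067-11-29.
`weekday 5` advances to the next Friday; 2067-11-29 is a Tuesday, so it moves forward to 2067-12-02.

2067-12-02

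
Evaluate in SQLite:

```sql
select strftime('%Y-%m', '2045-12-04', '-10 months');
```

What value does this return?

2045-02

First apply '-10 months': 2045-12-04 → 2045-02-04.
`%Y-%m` extracts the year-month: 2045-02.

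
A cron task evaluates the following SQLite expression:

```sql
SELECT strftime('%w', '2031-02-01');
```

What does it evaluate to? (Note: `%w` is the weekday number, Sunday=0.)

2031-02-01 is a Saturday; with Sunday=0 that is 6.

6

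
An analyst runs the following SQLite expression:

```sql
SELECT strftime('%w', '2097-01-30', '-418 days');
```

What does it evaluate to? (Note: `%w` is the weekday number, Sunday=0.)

5

First apply '-418 days': 2097-01-30 → 2095-12-09.
2095-12-09 is a Friday; with Sunday=0 that is 5.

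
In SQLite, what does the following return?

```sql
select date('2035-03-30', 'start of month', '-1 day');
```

`start of month` rewinds 2035-03-30 to 2035-03-01.
Going back 1 day from 2035-03-01 reaches 2035-02-28 (last day of February, 28 days).

2035-02-28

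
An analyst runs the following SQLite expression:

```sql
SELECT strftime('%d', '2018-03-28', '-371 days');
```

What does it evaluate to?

22

First apply '-371 days': 2018-03-28 → 2017-03-22.
`%d` extracts the 2-digit day of month: 22.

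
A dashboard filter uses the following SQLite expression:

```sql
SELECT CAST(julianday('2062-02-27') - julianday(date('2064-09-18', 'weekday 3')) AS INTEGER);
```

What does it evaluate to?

-940

`weekday 3` advances to the next Wednesday; 2064-09-18 is a Thursday, so it moves forward to 2064-09-24.
1 day remains in February 2062 after the 27th (28 − 27).
Full months from March 2062 through August 2064 contribute their day counts.
Then 24 days into September 2064.
Total: 1 + 31 + 30 + 31 + 30 + 31 + 31 + 30 + 31 + 30 + 31 + 31 + 28 + 31 + 30 + 31 + 30 + 31 + 31 + 30 + 31 + 30 + 31 + 31 + 29 + 31 + 30 + 31 + 30 + 31 + 31 + 24 = 940.
The subtraction is earlier − later, so the result is −940 → -940.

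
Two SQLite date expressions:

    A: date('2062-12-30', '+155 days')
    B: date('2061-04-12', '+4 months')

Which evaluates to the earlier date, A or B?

A = 2063-06-03.
B = 2061-08-12.
B is earlier.

B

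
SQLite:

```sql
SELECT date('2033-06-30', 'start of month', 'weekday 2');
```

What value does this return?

`start of month` rewinds 2033-06-30 to 2033-06-01.
`weekday 2` advances to the next Tuesday; 2033-06-01 is a Wednesday, so it moves forward to 2033-06-07.

2033-06-07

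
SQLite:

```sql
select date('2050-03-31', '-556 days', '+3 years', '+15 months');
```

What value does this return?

Applying '-556 days' to 2050-03-31: counting 556 days back gives 2048-09-21.
Adding +3 years to 2048-09-21 gives 2051-09-21.
Adding +15 months to 2051-09-21 gives 2052-12-21.

2052-12-21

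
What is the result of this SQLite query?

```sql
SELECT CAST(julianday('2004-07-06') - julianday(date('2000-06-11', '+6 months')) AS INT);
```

1303

Adding +6 months to 2000-06-11 gives 2000-12-11.
20 days remain in December 2000 after the 11th (31 − 11).
Full months from January 2001 through June 2004 contribute their day counts.
Then 6 days into July 2004.
Total: 20 + 31 + 28 + 31 + 30 + 31 + 30 + 31 + 31 + 30 + 31 + 30 + 31 + 31 + 28 + 31 + 30 + 31 + 30 + 31 + 31 + 30 + 31 + 30 + 31 + 31 + 28 + 31 + 30 + 31 + 30 + 31 + 31 + 30 + 31 + 30 + 31 + 31 + 29 + 31 + 30 + 31 + 30 + 6 = 1303.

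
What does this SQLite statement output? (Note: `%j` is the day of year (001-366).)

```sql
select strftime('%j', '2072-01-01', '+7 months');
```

214

First apply '+7 months': 2072-01-01 → 2072-08-01.
Day-of-year for 2072-08-01: days since 2072-01-01 inclusive = 214, zero-padded to 214.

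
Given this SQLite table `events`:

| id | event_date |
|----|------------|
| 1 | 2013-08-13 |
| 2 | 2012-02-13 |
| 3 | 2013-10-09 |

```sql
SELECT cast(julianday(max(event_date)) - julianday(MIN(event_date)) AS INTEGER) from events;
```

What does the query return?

604

MIN = 2012-02-13, MAX = 2013-10-09.
16 days remain in February 2012 after the 13th (29 − 13).
Full months from March 2012 through September 2013 contribute their day counts.
Then 9 days into October 2013.
Total: 16 + 31 + 30 + 31 + 30 + 31 + 31 + 30 + 31 + 30 + 31 + 31 + 28 + 31 + 30 + 31 + 30 + 31 + 31 + 30 + 9 = 604.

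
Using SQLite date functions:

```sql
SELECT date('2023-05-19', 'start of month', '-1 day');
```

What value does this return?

2023-04-30

`start of month` rewinds 2023-05-19 to 2023-05-01.
Going back 1 day from 2023-05-01 reaches 2023-04-30 (last day of April, 30 days).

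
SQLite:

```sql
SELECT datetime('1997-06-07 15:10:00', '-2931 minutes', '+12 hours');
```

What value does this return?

2931 minutes = 48h 51m; -2931 minutes from 1997-06-07 15:10:00 is 1997-06-05 14:19:00 (crosses midnight).
+12 hours from 1997-06-05 14:19:00 is 1997-06-06 02:19:00 (crosses midnight).

1997-06-06 02:19:00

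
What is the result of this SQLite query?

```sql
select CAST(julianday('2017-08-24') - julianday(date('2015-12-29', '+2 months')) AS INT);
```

542

Adding +2 months to 2015-12-29 gives 2016-02-29.
0 days remain in February 2016 after the 29th (29 − 29).
Full months from March 2016 through July 2017 contribute their day counts.
Then 24 days into August 2017.
Total: 0 + 31 + 30 + 31 + 30 + 31 + 31 + 30 + 31 + 30 + 31 + 31 + 28 + 31 + 30 + 31 + 30 + 31 + 24 = 542.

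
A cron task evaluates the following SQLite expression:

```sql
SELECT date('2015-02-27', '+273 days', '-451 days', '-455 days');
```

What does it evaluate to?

2013-06-04

Applying '+273 days' to 2015-02-27: counting 273 days forward gives 2015-11-27.
Applying '-451 days' to 2015-11-27: counting 451 days back gives 2014-09-02.
Applying '-455 days' to 2014-09-02: counting 455 days back gives 2013-06-04.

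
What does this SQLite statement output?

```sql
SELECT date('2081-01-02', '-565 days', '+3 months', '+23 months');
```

Applying '-565 days' to 2081-01-02: counting 565 days back gives 2079-06-17.
Adding +3 months to 2079-06-17 gives 2079-09-17.
Adding +23 months to 2079-09-17 gives 2081-08-17.

2081-08-17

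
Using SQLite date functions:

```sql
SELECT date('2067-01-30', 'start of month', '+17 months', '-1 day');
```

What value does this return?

2068-05-31

`start of month` rewinds 2067-01-30 to 2067-01-01.
Adding +17 months to 2067-01-01 gives 2068-06-01.
Going back 1 day from 2068-06-01 reaches 2068-05-31 (last day of May, 31 days).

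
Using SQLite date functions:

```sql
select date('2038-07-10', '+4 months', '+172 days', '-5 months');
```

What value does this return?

2038-12-01

Adding +4 months to 2038-07-10 gives 2038-11-10.
Applying '+172 days' to 2038-11-10: counting 172 days forward gives 2039-05-01.
Adding -5 months to 2039-05-01 gives 2038-12-01.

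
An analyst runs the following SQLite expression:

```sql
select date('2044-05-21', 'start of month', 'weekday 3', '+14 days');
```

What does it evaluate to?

`start of month` rewinds 2044-05-21 to 2044-05-01.
`weekday 3` advances to the next Wednesday; 2044-05-01 is a Sunday, so it moves forward to 2044-05-04.
Advancing 14 more days within May lands on 2044-05-18.

2044-05-18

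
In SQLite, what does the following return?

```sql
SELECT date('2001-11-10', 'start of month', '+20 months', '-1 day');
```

2003-06-30

`start of month` rewinds 2001-11-10 to 2001-11-01.
Adding +20 months to 2001-11-01 gives 2003-07-01.
Going back 1 day from 2003-07-01 reaches 2003-06-30 (last day of June, 30 days).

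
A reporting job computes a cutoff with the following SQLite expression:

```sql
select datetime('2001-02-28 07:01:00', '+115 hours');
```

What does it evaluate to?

2001-03-05 02:01:00

+115 hours from 2001-02-28 07:01:00 is 2001-03-05 02:01:00 (crosses midnight).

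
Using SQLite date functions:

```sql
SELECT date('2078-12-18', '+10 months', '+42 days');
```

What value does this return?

Adding +10 months to 2078-12-18 gives 2079-10-18.
Applying '+42 days' to 2079-10-18: counting 42 days forward gives 2079-11-29.

2079-11-29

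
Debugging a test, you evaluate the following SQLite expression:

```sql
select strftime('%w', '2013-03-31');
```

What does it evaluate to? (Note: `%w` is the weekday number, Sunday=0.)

2013-03-31 is a Sunday; with Sunday=0 that is 0.

0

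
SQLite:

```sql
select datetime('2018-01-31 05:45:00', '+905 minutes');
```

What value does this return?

2018-01-31 20:50:00

905 minutes = 15h 5m; +905 minutes from 2018-01-31 05:45:00 is 2018-01-31 20:50:00.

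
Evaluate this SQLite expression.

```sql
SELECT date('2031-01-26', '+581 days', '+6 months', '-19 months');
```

2031-08-01

Applying '+581 days' to 2031-01-26: counting 581 days forward gives 2032-08-29.
Adding +6 months to 2032-08-29 targets 2033-02-29. February 2033 has only 28 days, so SQLite normalizes the 1-day overflow forward to 2033-03-01.
Adding -19 months to 2033-03-01 gives 2031-08-01.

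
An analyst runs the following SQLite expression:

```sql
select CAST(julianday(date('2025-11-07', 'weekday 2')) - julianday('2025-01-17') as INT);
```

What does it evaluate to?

`weekday 2` advances to the next Tuesday; 2025-11-07 is a Friday, so it moves forward to 2025-11-11.
14 days remain in January 2025 after the 17th (31 − 17).
Full months from February 2025 through October 2025 contribute their day counts.
Then 11 days into November 2025.
Total: 14 + 28 + 31 + 30 + 31 + 30 + 31 + 31 + 30 + 31 + 11 = 298.

298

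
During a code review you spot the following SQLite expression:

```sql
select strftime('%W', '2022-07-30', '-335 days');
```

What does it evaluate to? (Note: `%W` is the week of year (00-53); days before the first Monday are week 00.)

34

First apply '-335 days': 2022-07-30 → 2021-08-29.
2021-08-29 is a Sunday. SQLite's %W counts Mondays since the year started; the result is 34.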